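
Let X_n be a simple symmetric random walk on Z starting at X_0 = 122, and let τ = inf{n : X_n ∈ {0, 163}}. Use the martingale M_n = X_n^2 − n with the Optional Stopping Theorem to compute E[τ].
E[τ] = 5002

M_n = X_n^2 − n is a martingale (since E[X_{n+1}^2 | F_n] = X_n^2 + 1). By OST (τ has finite mean in a bounded region), E[M_τ] = E[M_0] = X_0^2 − 0 = 122^2 = 14884. Also E[M_τ] = E[X_τ^2] − E[τ]. The walk exits at 0 or 163, with P(hit 163 first) = 122/163, so E[X_τ^2] = 163^2 · 122/163 + 0 = 19886. Thus E[τ] = E[X_τ^2] − E[M_τ] = 19886 − 14884 = 5002 = 122(163 − 122) = 5002.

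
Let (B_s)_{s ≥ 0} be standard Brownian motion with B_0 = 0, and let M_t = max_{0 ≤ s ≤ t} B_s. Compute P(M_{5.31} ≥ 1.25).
P(M_{5.31} ≥ 1.25) = 2·P(B_{5.31} ≥ 1.25) = 2(1 − Φ(1.25/√5.31)) ≈ 0.5875

By the reflection principle for Brownian motion, P(M_t ≥ a) = 2 · P(B_t ≥ a) for a ≥ 0. Since B_t ~ N(0, t), P(B_t ≥ 1.25) = 1 − Φ(1.25/√t) = 1 − Φ(1.25/√5.31) = 1 − Φ(0.5425). So
  P(M_{5.31} ≥ 1.25) = 2(1 − Φ(0.5425)) ≈ 0.5875.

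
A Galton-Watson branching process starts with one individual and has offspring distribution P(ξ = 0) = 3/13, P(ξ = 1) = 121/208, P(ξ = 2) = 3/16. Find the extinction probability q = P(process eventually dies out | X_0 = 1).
q = 1

Mean offspring μ = 0·3/13 + 1·121/208 + 2·3/16 = 199/208 ≤ 1. For μ ≤ 1 with offspring not concentrated at 1, the Galton-Watson process goes extinct almost surely, so q = 1.
(Algebraic check: The pgf is f(s) = 3/13 + 121/208·s + 3/16·s². The extinction probability q is the smallest fixed point of f in [0, 1]. Setting s = f(s):
  3/16·s² + (121/208 − 1)·s + 3/13 = 0
  3/16·s² − (3/13 + 3/16)·s + 3/13 = 0
which factors as (s − 1)·(3/16·s − 3/13) = 0, giving roots s = 1 and s = (3/13)/(3/16) = 16/13. Since 16/13 ≥ 1, the smallest root in [0, 1] is s = 1.)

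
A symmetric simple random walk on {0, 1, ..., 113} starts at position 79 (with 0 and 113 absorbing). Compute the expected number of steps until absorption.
E[τ | X_0 = 79] = 2686

Let v_k = E[τ | X_0 = k]. Boundary: v_0 = v_113 = 0. Recurrence: v_k = 1 + (v_{k-1} + v_{k+1})/2 for 1 ≤ k ≤ 112. The particular solution to v_k − (v_{k-1} + v_{k+1})/2 = 1 is v_k = −k^2. Adding homogeneous solution A + B k and matching boundaries gives v_k = k (113 − k). Substituting k = 79: v_79 = 79 · 34 = 2686.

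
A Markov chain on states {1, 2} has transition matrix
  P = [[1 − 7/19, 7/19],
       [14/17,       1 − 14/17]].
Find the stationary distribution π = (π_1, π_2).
π_1 = 38/55, π_2 = 17/55

Solve πP = π with π_1 + π_2 = 1. From πP = π: π_1 · (1 − 7/19) + π_2 · 14/17 = π_1 ⇒ π_2 · 14/17 = π_1 · 7/19 ⇒ π_2/π_1 = (7/19)/(14/17) = 17/38. Together with π_1 + π_2 = 1:
  π_1 = (14/17)/(7/19 + 14/17) = (14/17)/(385/323) = 38/55,
  π_2 = (7/19)/(7/19 + 14/17) = (7/19)/(385/323) = 17/55.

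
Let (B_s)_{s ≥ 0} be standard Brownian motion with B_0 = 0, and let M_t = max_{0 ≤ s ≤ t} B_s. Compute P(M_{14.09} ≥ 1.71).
P(M_{14.09} ≥ 1.71) = 2·P(B_{14.09} ≥ 1.71) = 2(1 − Φ(1.71/√14.09)) ≈ 0.6487

By the reflection principle for Brownian motion, P(M_t ≥ a) = 2 · P(B_t ≥ a) for a ≥ 0. Since B_t ~ N(0, t), P(B_t ≥ 1.71) = 1 − Φ(1.71/√t) = 1 − Φ(1.71/√14.09) = 1 − Φ(0.4556). So
  P(M_{14.09} ≥ 1.71) = 2(1 − Φ(0.4556)) ≈ 0.6487.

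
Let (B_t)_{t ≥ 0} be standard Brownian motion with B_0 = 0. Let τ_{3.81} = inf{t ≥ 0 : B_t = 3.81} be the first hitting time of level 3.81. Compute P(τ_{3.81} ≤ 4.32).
P(τ_{3.81} ≤ 4.32) = 2(1 − Φ(3.81/√4.32)) = 2(1 − Φ(1.8331)) ≈ 0.0668

By the reflection principle for standard BM, P(τ_b ≤ t) = 2 · P(B_t ≥ b). Since B_t ~ N(0, t), P(B_t ≥ 3.81) = 1 − Φ(3.81/√t) = 1 − Φ(3.81/√4.32) = 1 − Φ(1.8331) ≈ 0.03339. Doubling: P(τ_{3.81} ≤ 4.32) ≈ 2 · 0.03339 = 0.06678 ≈ 0.0668.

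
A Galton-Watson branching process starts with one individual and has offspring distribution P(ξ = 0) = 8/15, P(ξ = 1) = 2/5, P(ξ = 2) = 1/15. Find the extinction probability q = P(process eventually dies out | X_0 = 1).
q = 1

Mean offspring μ = 0·8/15 + 1·2/5 + 2·1/15 = 8/15 ≤ 1. For μ ≤ 1 with offspring not concentrated at 1, the Galton-Watson process goes extinct almost surely, so q = 1.
(Algebraic check: The pgf is f(s) = 8/15 + 2/5·s + 1/15·s². The extinction probability q is the smallest fixed point of f in [0, 1]. Setting s = f(s):
  1/15·s² + (2/5 − 1)·s + 8/15 = 0
  1/15·s² − (8/15 + 1/15)·s + 8/15 = 0
which factors as (s − 1)·(1/15·s − 8/15) = 0, giving roots s = 1 and s = (8/15)/(1/15) = 8. Since 8 ≥ 1, the smallest root in [0, 1] is s = 1.)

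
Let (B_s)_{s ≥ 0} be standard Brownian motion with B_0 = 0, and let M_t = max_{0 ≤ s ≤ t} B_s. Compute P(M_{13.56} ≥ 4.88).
P(M_{13.56} ≥ 4.88) = 2·P(B_{13.56} ≥ 4.88) = 2(1 − Φ(4.88/√13.56)) ≈ 0.1851

By the reflection principle for Brownian motion, P(M_t ≥ a) = 2 · P(B_t ≥ a) for a ≥ 0. Since B_t ~ N(0, t), P(B_t ≥ 4.88) = 1 − Φ(4.88/√t) = 1 − Φ(4.88/√13.56) = 1 − Φ(1.3252). So
  P(M_{13.56} ≥ 4.88) = 2(1 − Φ(1.3252)) ≈ 0.1851.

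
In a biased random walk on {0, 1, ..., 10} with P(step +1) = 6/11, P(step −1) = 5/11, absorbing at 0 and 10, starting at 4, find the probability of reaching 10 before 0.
P(hit 10 before 0) = (1 − (5/6)^4) / (1 − (5/6)^10) = 2846016/4609141

Let u_k denote P(reach 10 before 0 | start at k). Boundary: u_0 = 0, u_10 = 1. Recurrence: u_k = 6/11·u_{k+1} + 5/11·u_{k-1} for 1 ≤ k ≤ 9. Try u_k = A + B·r^k with r = q/p = (5/11)/(6/11) = 5/6. Substitution satisfies the recurrence; boundary conditions give:
  u_k = (1 − r^k) / (1 − r^N) = (1 − (5/6)^4) / (1 − (5/6)^10) = 2846016/4609141.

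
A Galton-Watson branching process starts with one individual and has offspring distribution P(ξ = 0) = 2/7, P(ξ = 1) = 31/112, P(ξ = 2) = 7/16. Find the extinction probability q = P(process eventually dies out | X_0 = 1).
q = 32/49

The pgf is f(s) = 2/7 + 31/112·s + 7/16·s². The extinction probability q is the smallest fixed point of f in [0, 1]. Setting s = f(s):
  7/16·s² + (31/112 − 1)·s + 2/7 = 0
  7/16·s² − (2/7 + 7/16)·s + 2/7 = 0
which factors as (s − 1)·(7/16·s − 2/7) = 0, giving roots s = 1 and s = (2/7)/(7/16) = 32/49.
Mean offspring μ = 31/112 + 2·7/16 = 129/112 > 1 (supercritical), so q < 1. The extinction probability is the smaller root: q = (2/7)/(7/16) = 32/49.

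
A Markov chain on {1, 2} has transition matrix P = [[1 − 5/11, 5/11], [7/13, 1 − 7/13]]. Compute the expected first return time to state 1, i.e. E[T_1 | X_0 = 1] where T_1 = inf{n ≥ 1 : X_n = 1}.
E[T_1 | X_0 = 1] = 1/π_1 = 142/77

For an irreducible recurrent Markov chain with stationary distribution π, E[T_i | X_0 = i] = 1/π_i (Kac's formula). Here π_1 = (7/13)/(5/11 + 7/13) = (7/13)/(142/143) = 77/142, so E[T_1 | X_0 = 1] = 1/π_1 = (5/11 + 7/13)/(7/13) = (142/143)/(7/13) = 142/77.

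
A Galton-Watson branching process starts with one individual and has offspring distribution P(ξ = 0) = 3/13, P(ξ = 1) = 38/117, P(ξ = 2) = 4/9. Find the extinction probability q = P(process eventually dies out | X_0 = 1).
q = 27/52

The pgf is f(s) = 3/13 + 38/117·s + 4/9·s². The extinction probability q is the smallest fixed point of f in [0, 1]. Setting s = f(s):
  4/9·s² + (38/117 − 1)·s + 3/13 = 0
  4/9·s² − (3/13 + 4/9)·s + 3/13 = 0
which factors as (s − 1)·(4/9·s − 3/13) = 0, giving roots s = 1 and s = (3/13)/(4/9) = 27/52.
Mean offspring μ = 38/117 + 2·4/9 = 142/117 > 1 (supercritical), so q < 1. The extinction probability is the smaller root: q = (3/13)/(4/9) = 27/52.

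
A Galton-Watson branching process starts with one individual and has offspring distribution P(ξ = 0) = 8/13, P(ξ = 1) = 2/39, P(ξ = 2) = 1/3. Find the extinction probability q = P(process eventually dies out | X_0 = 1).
q = 1

Mean offspring μ = 0·8/13 + 1·2/39 + 2·1/3 = 28/39 ≤ 1. For μ ≤ 1 with offspring not concentrated at 1, the Galton-Watson process goes extinct almost surely, so q = 1.
(Algebraic check: The pgf is f(s) = 8/13 + 2/39·s + 1/3·s². The extinction probability q is the smallest fixed point of f in [0, 1]. Setting s = f(s):
  1/3·s² + (2/39 − 1)·s + 8/13 = 0
  1/3·s² − (8/13 + 1/3)·s + 8/13 = 0
which factors as (s − 1)·(1/3·s − 8/13) = 0, giving roots s = 1 and s = (8/13)/(1/3) = 24/13. Since 24/13 ≥ 1, the smallest root in [0, 1] is s = 1.)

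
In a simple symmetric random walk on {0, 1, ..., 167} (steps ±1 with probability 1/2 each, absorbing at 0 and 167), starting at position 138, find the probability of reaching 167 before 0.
P(hit 167 before 0) = 138/167

Let u_k = P(hit 167 before 0 | start at k). Then u_0 = 0, u_167 = 1, and u_k = u_{k-1}/2 + u_{k+1}/2 for 1 ≤ k ≤ 166. This harmonic recurrence is solved by u_k = k/167, giving u_138 = 138/167.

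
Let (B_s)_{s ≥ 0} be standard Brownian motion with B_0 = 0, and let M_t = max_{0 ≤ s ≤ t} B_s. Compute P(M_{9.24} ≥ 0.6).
P(M_{9.24} ≥ 0.6) = 2·P(B_{9.24} ≥ 0.6) = 2(1 − Φ(0.6/√9.24)) ≈ 0.8435

By the reflection principle for Brownian motion, P(M_t ≥ a) = 2 · P(B_t ≥ a) for a ≥ 0. Since B_t ~ N(0, t), P(B_t ≥ 0.6) = 1 − Φ(0.6/√t) = 1 − Φ(0.6/√9.24) = 1 − Φ(0.1974). So
  P(M_{9.24} ≥ 0.6) = 2(1 − Φ(0.1974)) ≈ 0.8435.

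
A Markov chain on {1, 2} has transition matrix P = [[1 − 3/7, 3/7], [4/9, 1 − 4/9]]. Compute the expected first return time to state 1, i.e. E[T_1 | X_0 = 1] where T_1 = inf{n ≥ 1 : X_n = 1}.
E[T_1 | X_0 = 1] = 1/π_1 = 55/28

For an irreducible recurrent Markov chain with stationary distribution π, E[T_i | X_0 = i] = 1/π_i (Kac's formula). Here π_1 = (4/9)/(3/7 + 4/9) = (4/9)/(55/63) = 28/55, so E[T_1 | X_0 = 1] = 1/π_1 = (3/7 + 4/9)/(4/9) = (55/63)/(4/9) = 55/28.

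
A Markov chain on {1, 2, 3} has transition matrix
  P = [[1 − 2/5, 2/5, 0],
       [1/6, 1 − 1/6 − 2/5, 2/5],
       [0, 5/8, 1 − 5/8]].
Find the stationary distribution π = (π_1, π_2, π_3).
π = (125/617, 300/617, 192/617)

This is a birth-death chain on three states, which satisfies detailed balance: π_1 · P_{12} = π_2 · P_{21} and π_2 · P_{23} = π_3 · P_{32}.
From π_1 · 2/5 = π_2 · 1/6: π_2/π_1 = (2/5)/(1/6) = 12/5.
From π_2 · 2/5 = π_3 · 5/8: π_3/π_2 = (2/5)/(5/8) = 16/25.
Take π_1 proportional to 1; then unnormalized π = (1, 12/5, 192/125). Normalize by dividing by the sum 617/125:
  π = (125/617, 300/617, 192/617).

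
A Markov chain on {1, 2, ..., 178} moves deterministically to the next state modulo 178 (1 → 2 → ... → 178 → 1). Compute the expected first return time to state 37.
E[T_37 | X_0 = 37] = 178

The chain cycles deterministically, so starting at state 37 it returns in exactly 178 steps. Equivalently, the stationary distribution is uniform π_j = 1/178 for every state j, so by Kac's formula E[T_37] = 1/π_37 = 178.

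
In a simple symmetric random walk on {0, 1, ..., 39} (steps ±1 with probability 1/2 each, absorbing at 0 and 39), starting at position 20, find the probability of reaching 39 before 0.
P(hit 39 before 0) = 20/39

Let u_k = P(hit 39 before 0 | start at k). Then u_0 = 0, u_39 = 1, and u_k = u_{k-1}/2 + u_{k+1}/2 for 1 ≤ k ≤ 38. This harmonic recurrence is solved by u_k = k/39, giving u_20 = 20/39.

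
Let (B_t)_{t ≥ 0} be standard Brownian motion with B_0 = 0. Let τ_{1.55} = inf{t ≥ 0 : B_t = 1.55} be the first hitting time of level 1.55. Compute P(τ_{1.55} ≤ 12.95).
P(τ_{1.55} ≤ 12.95) = 2(1 − Φ(1.55/√12.95)) = 2(1 − Φ(0.4307)) ≈ 0.6667

By the reflection principle for standard BM, P(τ_b ≤ t) = 2 · P(B_t ≥ b). Since B_t ~ N(0, t), P(B_t ≥ 1.55) = 1 − Φ(1.55/√t) = 1 − Φ(1.55/√12.95) = 1 − Φ(0.4307) ≈ 0.33334. Doubling: P(τ_{1.55} ≤ 12.95) ≈ 2 · 0.33334 = 0.66668 ≈ 0.6667.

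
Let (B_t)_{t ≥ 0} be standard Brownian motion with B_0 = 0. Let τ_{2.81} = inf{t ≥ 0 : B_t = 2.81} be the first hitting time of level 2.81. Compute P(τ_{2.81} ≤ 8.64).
P(τ_{2.81} ≤ 8.64) = 2(1 − Φ(2.81/√8.64)) = 2(1 − Φ(0.9560)) ≈ 0.3391

By the reflection principle for standard BM, P(τ_b ≤ t) = 2 · P(B_t ≥ b). Since B_t ~ N(0, t), P(B_t ≥ 2.81) = 1 − Φ(2.81/√t) = 1 − Φ(2.81/√8.64) = 1 − Φ(0.9560) ≈ 0.16954. Doubling: P(τ_{2.81} ≤ 8.64) ≈ 2 · 0.16954 = 0.33908 ≈ 0.3391.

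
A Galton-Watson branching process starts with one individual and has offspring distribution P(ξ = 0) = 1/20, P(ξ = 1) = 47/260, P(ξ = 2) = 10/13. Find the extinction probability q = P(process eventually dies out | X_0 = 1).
q = 13/200

The pgf is f(s) = 1/20 + 47/260·s + 10/13·s². The extinction probability q is the smallest fixed point of f in [0, 1]. Setting s = f(s):
  10/13·s² + (47/260 − 1)·s + 1/20 = 0
  10/13·s² − (1/20 + 10/13)·s + 1/20 = 0
which factors as (s − 1)·(10/13·s − 1/20) = 0, giving roots s = 1 and s = (1/20)/(10/13) = 13/200.
Mean offspring μ = 47/260 + 2·10/13 = 447/260 > 1 (supercritical), so q < 1. The extinction probability is the smaller root: q = (1/20)/(10/13) = 13/200.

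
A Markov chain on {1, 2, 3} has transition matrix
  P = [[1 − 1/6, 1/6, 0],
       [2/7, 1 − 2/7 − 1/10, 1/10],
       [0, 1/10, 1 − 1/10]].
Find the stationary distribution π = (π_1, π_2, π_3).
π = (6/13, 7/26, 7/26)

This is a birth-death chain on three states, which satisfies detailed balance: π_1 · P_{12} = π_2 · P_{21} and π_2 · P_{23} = π_3 · P_{32}.
From π_1 · 1/6 = π_2 · 2/7: π_2/π_1 = (1/6)/(2/7) = 7/12.
From π_2 · 1/10 = π_3 · 1/10: π_3/π_2 = (1/10)/(1/10) = 1.
Take π_1 proportional to 1; then unnormalized π = (1, 7/12, 7/12). Normalize by dividing by the sum 13/6:
  π = (6/13, 7/26, 7/26).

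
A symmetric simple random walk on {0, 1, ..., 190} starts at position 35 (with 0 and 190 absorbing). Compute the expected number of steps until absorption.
E[τ | X_0 = 35] = 5425

Let v_k = E[τ | X_0 = k]. Boundary: v_0 = v_190 = 0. Recurrence: v_k = 1 + (v_{k-1} + v_{k+1})/2 for 1 ≤ k ≤ 189. The particular solution to v_k − (v_{k-1} + v_{k+1})/2 = 1 is v_k = −k^2. Adding homogeneous solution A + B k and matching boundaries gives v_k = k (190 − k). Substituting k = 35: v_35 = 35 · 155 = 5425.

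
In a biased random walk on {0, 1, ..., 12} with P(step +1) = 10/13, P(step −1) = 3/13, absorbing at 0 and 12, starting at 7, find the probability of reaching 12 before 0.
P(hit 12 before 0) = (1 − (3/10)^7) / (1 − (3/10)^12) = 142825900000/142857066937

Let u_k denote P(reach 12 before 0 | start at k). Boundary: u_0 = 0, u_12 = 1. Recurrence: u_k = 10/13·u_{k+1} + 3/13·u_{k-1} for 1 ≤ k ≤ 11. Try u_k = A + B·r^k with r = q/p = (3/13)/(10/13) = 3/10. Substitution satisfies the recurrence; boundary conditions give:
  u_k = (1 − r^k) / (1 − r^N) = (1 − (3/10)^7) / (1 − (3/10)^12) = 142825900000/142857066937.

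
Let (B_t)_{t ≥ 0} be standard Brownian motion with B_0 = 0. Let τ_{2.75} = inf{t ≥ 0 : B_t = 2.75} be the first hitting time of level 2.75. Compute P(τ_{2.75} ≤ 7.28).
P(τ_{2.75} ≤ 7.28) = 2(1 − Φ(2.75/√7.28)) = 2(1 − Φ(1.0192)) ≈ 0.3081

By the reflection principle for standard BM, P(τ_b ≤ t) = 2 · P(B_t ≥ b). Since B_t ~ N(0, t), P(B_t ≥ 2.75) = 1 − Φ(2.75/√t) = 1 − Φ(2.75/√7.28) = 1 − Φ(1.0192) ≈ 0.15405. Doubling: P(τ_{2.75} ≤ 7.28) ≈ 2 · 0.15405 = 0.30810 ≈ 0.3081.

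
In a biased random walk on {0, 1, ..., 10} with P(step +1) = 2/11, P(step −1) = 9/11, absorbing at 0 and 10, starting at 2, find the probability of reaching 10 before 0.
P(hit 10 before 0) = (1 − (9/2)^2) / (1 − (9/2)^10) = 256/45282901

Let u_k denote P(reach 10 before 0 | start at k). Boundary: u_0 = 0, u_10 = 1. Recurrence: u_k = 2/11·u_{k+1} + 9/11·u_{k-1} for 1 ≤ k ≤ 9. Try u_k = A + B·r^k with r = q/p = (9/11)/(2/11) = 9/2. Substitution satisfies the recurrence; boundary conditions give:
  u_k = (1 − r^k) / (1 − r^N) = (1 − (9/2)^2) / (1 − (9/2)^10) = 256/45282901.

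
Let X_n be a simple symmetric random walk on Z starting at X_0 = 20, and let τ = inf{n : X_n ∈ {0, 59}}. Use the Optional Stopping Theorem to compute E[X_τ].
E[X_τ] = 20

X_n is a martingale and τ is a bounded-mean stopping time (indeed τ is finite a.s. with bounded expectation since the walk is in a bounded region). By the OST, E[X_τ] = E[X_0] = 20. Equivalently: E[X_τ] = 59 · P(hit 59 first) + 0 · P(hit 0 first) = 59 · (20/59) = 20.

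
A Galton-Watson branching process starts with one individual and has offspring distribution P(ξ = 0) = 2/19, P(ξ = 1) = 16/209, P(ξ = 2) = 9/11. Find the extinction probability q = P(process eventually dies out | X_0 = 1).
q = 22/171

The pgf is f(s) = 2/19 + 16/209·s + 9/11·s². The extinction probability q is the smallest fixed point of f in [0, 1]. Setting s = f(s):
  9/11·s² + (16/209 − 1)·s + 2/19 = 0
  9/11·s² − (2/19 + 9/11)·s + 2/19 = 0
which factors as (s − 1)·(9/11·s − 2/19) = 0, giving roots s = 1 and s = (2/19)/(9/11) = 22/171.
Mean offspring μ = 16/209 + 2·9/11 = 358/209 > 1 (supercritical), so q < 1. The extinction probability is the smaller root: q = (2/19)/(9/11) = 22/171.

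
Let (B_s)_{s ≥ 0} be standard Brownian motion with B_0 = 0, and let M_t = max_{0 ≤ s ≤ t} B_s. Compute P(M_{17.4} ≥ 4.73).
P(M_{17.4} ≥ 4.73) = 2·P(B_{17.4} ≥ 4.73) = 2(1 − Φ(4.73/√17.4)) ≈ 0.2568

By the reflection principle for Brownian motion, P(M_t ≥ a) = 2 · P(B_t ≥ a) for a ≥ 0. Since B_t ~ N(0, t), P(B_t ≥ 4.73) = 1 − Φ(4.73/√t) = 1 − Φ(4.73/√17.4) = 1 − Φ(1.1339). So
  P(M_{17.4} ≥ 4.73) = 2(1 − Φ(1.1339)) ≈ 0.2568.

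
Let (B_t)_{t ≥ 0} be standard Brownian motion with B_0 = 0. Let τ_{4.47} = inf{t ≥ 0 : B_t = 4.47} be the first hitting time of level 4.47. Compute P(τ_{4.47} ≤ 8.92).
P(τ_{4.47} ≤ 8.92) = 2(1 − Φ(4.47/√8.92)) = 2(1 − Φ(1.4967)) ≈ 0.1345

By the reflection principle for standard BM, P(τ_b ≤ t) = 2 · P(B_t ≥ b). Since B_t ~ N(0, t), P(B_t ≥ 4.47) = 1 − Φ(4.47/√t) = 1 − Φ(4.47/√8.92) = 1 − Φ(1.4967) ≈ 0.06724. Doubling: P(τ_{4.47} ≤ 8.92) ≈ 2 · 0.06724 = 0.13448 ≈ 0.1345.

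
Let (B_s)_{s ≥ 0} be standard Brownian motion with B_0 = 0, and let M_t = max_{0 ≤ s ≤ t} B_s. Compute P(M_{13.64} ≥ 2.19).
P(M_{13.64} ≥ 2.19) = 2·P(B_{13.64} ≥ 2.19) = 2(1 − Φ(2.19/√13.64)) ≈ 0.5532

By the reflection principle for Brownian motion, P(M_t ≥ a) = 2 · P(B_t ≥ a) for a ≥ 0. Since B_t ~ N(0, t), P(B_t ≥ 2.19) = 1 − Φ(2.19/√t) = 1 − Φ(2.19/√13.64) = 1 − Φ(0.5930). So
  P(M_{13.64} ≥ 2.19) = 2(1 − Φ(0.5930)) ≈ 0.5532.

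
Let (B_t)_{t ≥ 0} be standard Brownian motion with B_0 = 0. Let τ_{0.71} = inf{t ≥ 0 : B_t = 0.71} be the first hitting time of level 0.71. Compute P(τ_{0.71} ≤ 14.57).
P(τ_{0.71} ≤ 14.57) = 2(1 − Φ(0.71/√14.57)) = 2(1 − Φ(0.1860)) ≈ 0.8524

By the reflection principle for standard BM, P(τ_b ≤ t) = 2 · P(B_t ≥ b). Since B_t ~ N(0, t), P(B_t ≥ 0.71) = 1 − Φ(0.71/√t) = 1 − Φ(0.71/√14.57) = 1 − Φ(0.1860) ≈ 0.42622. Doubling: P(τ_{0.71} ≤ 14.57) ≈ 2 · 0.42622 = 0.85244 ≈ 0.8524.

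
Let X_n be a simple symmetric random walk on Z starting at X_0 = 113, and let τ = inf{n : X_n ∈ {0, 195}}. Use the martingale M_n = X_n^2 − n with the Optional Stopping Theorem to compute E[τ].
E[τ] = 9266

M_n = X_n^2 − n is a martingale (since E[X_{n+1}^2 | F_n] = X_n^2 + 1). By OST (τ has finite mean in a bounded region), E[M_τ] = E[M_0] = X_0^2 − 0 = 113^2 = 12769. Also E[M_τ] = E[X_τ^2] − E[τ]. The walk exits at 0 or 195, with P(hit 195 first) = 113/195, so E[X_τ^2] = 195^2 · 113/195 + 0 = 22035. Thus E[τ] = E[X_τ^2] − E[M_τ] = 22035 − 12769 = 9266 = 113(195 − 113) = 9266.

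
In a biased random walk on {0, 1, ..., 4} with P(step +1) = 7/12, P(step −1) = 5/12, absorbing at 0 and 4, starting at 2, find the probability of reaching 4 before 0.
P(hit 4 before 0) = (1 − (5/7)^2) / (1 − (5/7)^4) = 49/74

Let u_k denote P(reach 4 before 0 | start at k). Boundary: u_0 = 0, u_4 = 1. Recurrence: u_k = 7/12·u_{k+1} + 5/12·u_{k-1} for 1 ≤ k ≤ 3. Try u_k = A + B·r^k with r = q/p = (5/12)/(7/12) = 5/7. Substitution satisfies the recurrence; boundary conditions give:
  u_k = (1 − r^k) / (1 − r^N) = (1 − (5/7)^2) / (1 − (5/7)^4) = 49/74.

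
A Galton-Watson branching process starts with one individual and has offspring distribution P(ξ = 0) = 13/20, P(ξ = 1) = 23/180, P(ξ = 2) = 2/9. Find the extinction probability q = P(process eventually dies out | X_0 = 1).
q = 1

Mean offspring μ = 0·13/20 + 1·23/180 + 2·2/9 = 103/180 ≤ 1. For μ ≤ 1 with offspring not concentrated at 1, the Galton-Watson process goes extinct almost surely, so q = 1.
(Algebraic check: The pgf is f(s) = 13/20 + 23/180·s + 2/9·s². The extinction probability q is the smallest fixed point of f in [0, 1]. Setting s = f(s):
  2/9·s² + (23/180 − 1)·s + 13/20 = 0
  2/9·s² − (13/20 + 2/9)·s + 13/20 = 0
which factors as (s − 1)·(2/9·s − 13/20) = 0, giving roots s = 1 and s = (13/20)/(2/9) = 117/40. Since 117/40 ≥ 1, the smallest root in [0, 1] is s = 1.)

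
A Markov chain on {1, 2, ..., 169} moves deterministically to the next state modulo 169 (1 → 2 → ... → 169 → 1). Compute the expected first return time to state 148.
E[T_148 | X_0 = 148] = 169

The chain cycles deterministically, so starting at state 148 it returns in exactly 169 steps. Equivalently, the stationary distribution is uniform π_j = 1/169 for every state j, so by Kac's formula E[T_148] = 1/π_148 = 169.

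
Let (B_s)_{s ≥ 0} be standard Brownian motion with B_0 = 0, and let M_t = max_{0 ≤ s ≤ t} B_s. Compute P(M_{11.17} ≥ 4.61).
P(M_{11.17} ≥ 4.61) = 2·P(B_{11.17} ≥ 4.61) = 2(1 − Φ(4.61/√11.17)) ≈ 0.1678

By the reflection principle for Brownian motion, P(M_t ≥ a) = 2 · P(B_t ≥ a) for a ≥ 0. Since B_t ~ N(0, t), P(B_t ≥ 4.61) = 1 − Φ(4.61/√t) = 1 − Φ(4.61/√11.17) = 1 − Φ(1.3793). So
  P(M_{11.17} ≥ 4.61) = 2(1 − Φ(1.3793)) ≈ 0.1678.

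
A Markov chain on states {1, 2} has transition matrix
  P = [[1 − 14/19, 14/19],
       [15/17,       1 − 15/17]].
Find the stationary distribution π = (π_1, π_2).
π_1 = 285/523, π_2 = 238/523

Solve πP = π with π_1 + π_2 = 1. From πP = π: π_1 · (1 − 14/19) + π_2 · 15/17 = π_1 ⇒ π_2 · 15/17 = π_1 · 14/19 ⇒ π_2/π_1 = (14/19)/(15/17) = 238/285. Together with π_1 + π_2 = 1:
  π_1 = (15/17)/(14/19 + 15/17) = (15/17)/(523/323) = 285/523,
  π_2 = (14/19)/(14/19 + 15/17) = (14/19)/(523/323) = 238/523.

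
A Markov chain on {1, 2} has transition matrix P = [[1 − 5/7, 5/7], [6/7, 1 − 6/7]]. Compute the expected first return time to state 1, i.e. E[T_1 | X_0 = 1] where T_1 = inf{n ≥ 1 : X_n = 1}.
E[T_1 | X_0 = 1] = 1/π_1 = 11/6

For an irreducible recurrent Markov chain with stationary distribution π, E[T_i | X_0 = i] = 1/π_i (Kac's formula). Here π_1 = (6/7)/(5/7 + 6/7) = (6/7)/(11/7) = 6/11, so E[T_1 | X_0 = 1] = 1/π_1 = (5/7 + 6/7)/(6/7) = (11/7)/(6/7) = 11/6.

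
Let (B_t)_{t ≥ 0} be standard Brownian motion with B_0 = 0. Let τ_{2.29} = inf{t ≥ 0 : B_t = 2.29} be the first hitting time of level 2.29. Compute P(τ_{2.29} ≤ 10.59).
P(τ_{2.29} ≤ 10.59) = 2(1 − Φ(2.29/√10.59)) = 2(1 − Φ(0.7037)) ≈ 0.4816

By the reflection principle for standard BM, P(τ_b ≤ t) = 2 · P(B_t ≥ b). Since B_t ~ N(0, t), P(B_t ≥ 2.29) = 1 − Φ(2.29/√t) = 1 − Φ(2.29/√10.59) = 1 − Φ(0.7037) ≈ 0.24081. Doubling: P(τ_{2.29} ≤ 10.59) ≈ 2 · 0.24081 = 0.48162 ≈ 0.4816.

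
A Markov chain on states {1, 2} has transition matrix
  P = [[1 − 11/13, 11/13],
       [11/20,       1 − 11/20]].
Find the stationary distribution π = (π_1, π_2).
π_1 = 13/33, π_2 = 20/33

Solve πP = π with π_1 + π_2 = 1. From πP = π: π_1 · (1 − 11/13) + π_2 · 11/20 = π_1 ⇒ π_2 · 11/20 = π_1 · 11/13 ⇒ π_2/π_1 = (11/13)/(11/20) = 20/13. Together with π_1 + π_2 = 1:
  π_1 = (11/20)/(11/13 + 11/20) = (11/20)/(363/260) = 13/33,
  π_2 = (11/13)/(11/13 + 11/20) = (11/13)/(363/260) = 20/33.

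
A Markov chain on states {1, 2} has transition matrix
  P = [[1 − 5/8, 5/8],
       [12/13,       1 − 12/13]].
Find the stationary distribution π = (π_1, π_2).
π_1 = 96/161, π_2 = 65/161

Solve πP = π with π_1 + π_2 = 1. From πP = π: π_1 · (1 − 5/8) + π_2 · 12/13 = π_1 ⇒ π_2 · 12/13 = π_1 · 5/8 ⇒ π_2/π_1 = (5/8)/(12/13) = 65/96. Together with π_1 + π_2 = 1:
  π_1 = (12/13)/(5/8 + 12/13) = (12/13)/(161/104) = 96/161,
  π_2 = (5/8)/(5/8 + 12/13) = (5/8)/(161/104) = 65/161.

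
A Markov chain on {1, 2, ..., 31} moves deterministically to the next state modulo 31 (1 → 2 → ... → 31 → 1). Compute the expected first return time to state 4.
E[T_4 | X_0 = 4] = 31

The chain cycles deterministically, so starting at state 4 it returns in exactly 31 steps. Equivalently, the stationary distribution is uniform π_j = 1/31 for every state j, so by Kac's formula E[T_4] = 1/π_4 = 31.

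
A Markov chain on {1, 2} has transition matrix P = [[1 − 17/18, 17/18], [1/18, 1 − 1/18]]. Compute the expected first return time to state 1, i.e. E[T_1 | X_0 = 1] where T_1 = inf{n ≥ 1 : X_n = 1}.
E[T_1 | X_0 = 1] = 1/π_1 = 18

For an irreducible recurrent Markov chain with stationary distribution π, E[T_i | X_0 = i] = 1/π_i (Kac's formula). Here π_1 = (1/18)/(17/18 + 1/18) = (1/18)/(1) = 1/18, so E[T_1 | X_0 = 1] = 1/π_1 = (17/18 + 1/18)/(1/18) = (1)/(1/18) = 18.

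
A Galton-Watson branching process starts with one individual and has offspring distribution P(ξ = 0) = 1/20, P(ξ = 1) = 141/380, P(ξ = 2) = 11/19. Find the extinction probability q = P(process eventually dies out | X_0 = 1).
q = 19/220

The pgf is f(s) = 1/20 + 141/380·s + 11/19·s². The extinction probability q is the smallest fixed point of f in [0, 1]. Setting s = f(s):
  11/19·s² + (141/380 − 1)·s + 1/20 = 0
  11/19·s² − (1/20 + 11/19)·s + 1/20 = 0
which factors as (s − 1)·(11/19·s − 1/20) = 0, giving roots s = 1 and s = (1/20)/(11/19) = 19/220.
Mean offspring μ = 141/380 + 2·11/19 = 581/380 > 1 (supercritical), so q < 1. The extinction probability is the smaller root: q = (1/20)/(11/19) = 19/220.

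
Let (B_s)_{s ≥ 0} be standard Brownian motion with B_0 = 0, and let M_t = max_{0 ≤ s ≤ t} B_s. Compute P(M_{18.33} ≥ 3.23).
P(M_{18.33} ≥ 3.23) = 2·P(B_{18.33} ≥ 3.23) = 2(1 − Φ(3.23/√18.33)) ≈ 0.4506

By the reflection principle for Brownian motion, P(M_t ≥ a) = 2 · P(B_t ≥ a) for a ≥ 0. Since B_t ~ N(0, t), P(B_t ≥ 3.23) = 1 − Φ(3.23/√t) = 1 − Φ(3.23/√18.33) = 1 − Φ(0.7544). So
  P(M_{18.33} ≥ 3.23) = 2(1 − Φ(0.7544)) ≈ 0.4506.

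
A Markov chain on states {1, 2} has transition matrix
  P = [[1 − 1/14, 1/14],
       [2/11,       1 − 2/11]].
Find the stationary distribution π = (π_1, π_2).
π_1 = 28/39, π_2 = 11/39

Solve πP = π with π_1 + π_2 = 1. From πP = π: π_1 · (1 − 1/14) + π_2 · 2/11 = π_1 ⇒ π_2 · 2/11 = π_1 · 1/14 ⇒ π_2/π_1 = (1/14)/(2/11) = 11/28. Together with π_1 + π_2 = 1:
  π_1 = (2/11)/(1/14 + 2/11) = (2/11)/(39/154) = 28/39,
  π_2 = (1/14)/(1/14 + 2/11) = (1/14)/(39/154) = 11/39.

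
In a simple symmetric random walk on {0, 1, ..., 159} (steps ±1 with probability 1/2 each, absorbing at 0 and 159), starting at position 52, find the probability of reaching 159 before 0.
P(hit 159 before 0) = 52/159

Let u_k = P(hit 159 before 0 | start at k). Then u_0 = 0, u_159 = 1, and u_k = u_{k-1}/2 + u_{k+1}/2 for 1 ≤ k ≤ 158. This harmonic recurrence is solved by u_k = k/159, giving u_52 = 52/159.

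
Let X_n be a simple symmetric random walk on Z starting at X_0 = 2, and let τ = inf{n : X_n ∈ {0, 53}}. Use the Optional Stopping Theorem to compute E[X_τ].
E[X_τ] = 2

X_n is a martingale and τ is a bounded-mean stopping time (indeed τ is finite a.s. with bounded expectation since the walk is in a bounded region). By the OST, E[X_τ] = E[X_0] = 2. Equivalently: E[X_τ] = 53 · P(hit 53 first) + 0 · P(hit 0 first) = 53 · (2/53) = 2.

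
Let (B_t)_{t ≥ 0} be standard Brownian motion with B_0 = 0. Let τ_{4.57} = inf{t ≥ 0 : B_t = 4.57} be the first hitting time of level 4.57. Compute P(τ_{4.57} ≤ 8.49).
P(τ_{4.57} ≤ 8.49) = 2(1 − Φ(4.57/√8.49)) = 2(1 − Φ(1.5684)) ≈ 0.1168

By the reflection principle for standard BM, P(τ_b ≤ t) = 2 · P(B_t ≥ b). Since B_t ~ N(0, t), P(B_t ≥ 4.57) = 1 − Φ(4.57/√t) = 1 − Φ(4.57/√8.49) = 1 − Φ(1.5684) ≈ 0.05839. Doubling: P(τ_{4.57} ≤ 8.49) ≈ 2 · 0.05839 = 0.11678 ≈ 0.1168.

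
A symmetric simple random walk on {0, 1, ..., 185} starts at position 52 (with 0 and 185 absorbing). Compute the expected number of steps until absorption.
E[τ | X_0 = 52] = 6916

Let v_k = E[τ | X_0 = k]. Boundary: v_0 = v_185 = 0. Recurrence: v_k = 1 + (v_{k-1} + v_{k+1})/2 for 1 ≤ k ≤ 184. The particular solution to v_k − (v_{k-1} + v_{k+1})/2 = 1 is v_k = −k^2. Adding homogeneous solution A + B k and matching boundaries gives v_k = k (185 − k). Substituting k = 52: v_52 = 52 · 133 = 6916.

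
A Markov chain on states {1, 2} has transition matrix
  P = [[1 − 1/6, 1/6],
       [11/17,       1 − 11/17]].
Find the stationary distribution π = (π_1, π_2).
π_1 = 66/83, π_2 = 17/83

Solve πP = π with π_1 + π_2 = 1. From πP = π: π_1 · (1 − 1/6) + π_2 · 11/17 = π_1 ⇒ π_2 · 11/17 = π_1 · 1/6 ⇒ π_2/π_1 = (1/6)/(11/17) = 17/66. Together with π_1 + π_2 = 1:
  π_1 = (11/17)/(1/6 + 11/17) = (11/17)/(83/102) = 66/83,
  π_2 = (1/6)/(1/6 + 11/17) = (1/6)/(83/102) = 17/83.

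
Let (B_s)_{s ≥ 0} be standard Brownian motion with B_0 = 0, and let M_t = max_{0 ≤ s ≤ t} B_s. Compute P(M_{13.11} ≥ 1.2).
P(M_{13.11} ≥ 1.2) = 2·P(B_{13.11} ≥ 1.2) = 2(1 − Φ(1.2/√13.11)) ≈ 0.7403

By the reflection principle for Brownian motion, P(M_t ≥ a) = 2 · P(B_t ≥ a) for a ≥ 0. Since B_t ~ N(0, t), P(B_t ≥ 1.2) = 1 − Φ(1.2/√t) = 1 − Φ(1.2/√13.11) = 1 − Φ(0.3314). So
  P(M_{13.11} ≥ 1.2) = 2(1 − Φ(0.3314)) ≈ 0.7403.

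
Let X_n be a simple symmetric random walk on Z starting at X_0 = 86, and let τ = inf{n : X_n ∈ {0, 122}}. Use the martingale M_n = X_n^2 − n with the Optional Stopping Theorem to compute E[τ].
E[τ] = 3096

M_n = X_n^2 − n is a martingale (since E[X_{n+1}^2 | F_n] = X_n^2 + 1). By OST (τ has finite mean in a bounded region), E[M_τ] = E[M_0] = X_0^2 − 0 = 86^2 = 7396. Also E[M_τ] = E[X_τ^2] − E[τ]. The walk exits at 0 or 122, with P(hit 122 first) = 86/122, so E[X_τ^2] = 122^2 · 86/122 + 0 = 10492. Thus E[τ] = E[X_τ^2] − E[M_τ] = 10492 − 7396 = 3096 = 86(122 − 86) = 3096.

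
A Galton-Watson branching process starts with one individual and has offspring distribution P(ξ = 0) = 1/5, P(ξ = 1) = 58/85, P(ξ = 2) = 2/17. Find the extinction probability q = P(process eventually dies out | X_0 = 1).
q = 1

Mean offspring μ = 0·1/5 + 1·58/85 + 2·2/17 = 78/85 ≤ 1. For μ ≤ 1 with offspring not concentrated at 1, the Galton-Watson process goes extinct almost surely, so q = 1.
(Algebraic check: The pgf is f(s) = 1/5 + 58/85·s + 2/17·s². The extinction probability q is the smallest fixed point of f in [0, 1]. Setting s = f(s):
  2/17·s² + (58/85 − 1)·s + 1/5 = 0
  2/17·s² − (1/5 + 2/17)·s + 1/5 = 0
which factors as (s − 1)·(2/17·s − 1/5) = 0, giving roots s = 1 and s = (1/5)/(2/17) = 17/10. Since 17/10 ≥ 1, the smallest root in [0, 1] is s = 1.)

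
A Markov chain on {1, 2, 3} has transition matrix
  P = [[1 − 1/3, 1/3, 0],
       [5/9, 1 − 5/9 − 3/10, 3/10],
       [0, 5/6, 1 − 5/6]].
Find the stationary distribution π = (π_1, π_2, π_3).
π = (125/227, 75/227, 27/227)

This is a birth-death chain on three states, which satisfies detailed balance: π_1 · P_{12} = π_2 · P_{21} and π_2 · P_{23} = π_3 · P_{32}.
From π_1 · 1/3 = π_2 · 5/9: π_2/π_1 = (1/3)/(5/9) = 3/5.
From π_2 · 3/10 = π_3 · 5/6: π_3/π_2 = (3/10)/(5/6) = 9/25.
Take π_1 proportional to 1; then unnormalized π = (1, 3/5, 27/125). Normalize by dividing by the sum 227/125:
  π = (125/227, 75/227, 27/227).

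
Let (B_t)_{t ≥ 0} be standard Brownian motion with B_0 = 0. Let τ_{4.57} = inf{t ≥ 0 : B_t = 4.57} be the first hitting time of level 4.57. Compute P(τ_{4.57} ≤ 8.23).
P(τ_{4.57} ≤ 8.23) = 2(1 − Φ(4.57/√8.23)) = 2(1 − Φ(1.5930)) ≈ 0.1112

By the reflection principle for standard BM, P(τ_b ≤ t) = 2 · P(B_t ≥ b). Since B_t ~ N(0, t), P(B_t ≥ 4.57) = 1 − Φ(4.57/√t) = 1 − Φ(4.57/√8.23) = 1 − Φ(1.5930) ≈ 0.05558. Doubling: P(τ_{4.57} ≤ 8.23) ≈ 2 · 0.05558 = 0.11116 ≈ 0.1112.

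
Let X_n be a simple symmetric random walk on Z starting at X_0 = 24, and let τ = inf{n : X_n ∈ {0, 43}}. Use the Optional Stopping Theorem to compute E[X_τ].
E[X_τ] = 24

X_n is a martingale and τ is a bounded-mean stopping time (indeed τ is finite a.s. with bounded expectation since the walk is in a bounded region). By the OST, E[X_τ] = E[X_0] = 24. Equivalently: E[X_τ] = 43 · P(hit 43 first) + 0 · P(hit 0 first) = 43 · (24/43) = 24.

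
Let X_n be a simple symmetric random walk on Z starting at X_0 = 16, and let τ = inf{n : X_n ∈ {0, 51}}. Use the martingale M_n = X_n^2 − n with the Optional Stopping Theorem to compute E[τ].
E[τ] = 560

M_n = X_n^2 − n is a martingale (since E[X_{n+1}^2 | F_n] = X_n^2 + 1). By OST (τ has finite mean in a bounded region), E[M_τ] = E[M_0] = X_0^2 − 0 = 16^2 = 256. Also E[M_τ] = E[X_τ^2] − E[τ]. The walk exits at 0 or 51, with P(hit 51 first) = 16/51, so E[X_τ^2] = 51^2 · 16/51 + 0 = 816. Thus E[τ] = E[X_τ^2] − E[M_τ] = 816 − 256 = 560 = 16(51 − 16) = 560.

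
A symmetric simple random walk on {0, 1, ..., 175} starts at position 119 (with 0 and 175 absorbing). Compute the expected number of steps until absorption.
E[τ | X_0 = 119] = 6664

Let v_k = E[τ | X_0 = k]. Boundary: v_0 = v_175 = 0. Recurrence: v_k = 1 + (v_{k-1} + v_{k+1})/2 for 1 ≤ k ≤ 174. The particular solution to v_k − (v_{k-1} + v_{k+1})/2 = 1 is v_k = −k^2. Adding homogeneous solution A + B k and matching boundaries gives v_k = k (175 − k). Substituting k = 119: v_119 = 119 · 56 = 6664.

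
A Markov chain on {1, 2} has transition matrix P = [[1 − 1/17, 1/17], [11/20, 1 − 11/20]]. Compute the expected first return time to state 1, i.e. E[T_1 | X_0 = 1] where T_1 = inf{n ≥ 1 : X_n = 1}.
E[T_1 | X_0 = 1] = 1/π_1 = 207/187

For an irreducible recurrent Markov chain with stationary distribution π, E[T_i | X_0 = i] = 1/π_i (Kac's formula). Here π_1 = (11/20)/(1/17 + 11/20) = (11/20)/(207/340) = 187/207, so E[T_1 | X_0 = 1] = 1/π_1 = (1/17 + 11/20)/(11/20) = (207/340)/(11/20) = 207/187.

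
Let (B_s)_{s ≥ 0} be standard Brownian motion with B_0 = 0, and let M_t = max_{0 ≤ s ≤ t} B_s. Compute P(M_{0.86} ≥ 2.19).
P(M_{0.86} ≥ 2.19) = 2·P(B_{0.86} ≥ 2.19) = 2(1 − Φ(2.19/√0.86)) ≈ 0.0182

By the reflection principle for Brownian motion, P(M_t ≥ a) = 2 · P(B_t ≥ a) for a ≥ 0. Since B_t ~ N(0, t), P(B_t ≥ 2.19) = 1 − Φ(2.19/√t) = 1 − Φ(2.19/√0.86) = 1 − Φ(2.3615). So
  P(M_{0.86} ≥ 2.19) = 2(1 − Φ(2.3615)) ≈ 0.0182.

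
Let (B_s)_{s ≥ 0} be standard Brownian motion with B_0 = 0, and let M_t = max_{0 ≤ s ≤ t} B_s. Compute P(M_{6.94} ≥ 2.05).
P(M_{6.94} ≥ 2.05) = 2·P(B_{6.94} ≥ 2.05) = 2(1 − Φ(2.05/√6.94)) ≈ 0.4365

By the reflection principle for Brownian motion, P(M_t ≥ a) = 2 · P(B_t ≥ a) for a ≥ 0. Since B_t ~ N(0, t), P(B_t ≥ 2.05) = 1 − Φ(2.05/√t) = 1 − Φ(2.05/√6.94) = 1 − Φ(0.7782). So
  P(M_{6.94} ≥ 2.05) = 2(1 − Φ(0.7782)) ≈ 0.4365.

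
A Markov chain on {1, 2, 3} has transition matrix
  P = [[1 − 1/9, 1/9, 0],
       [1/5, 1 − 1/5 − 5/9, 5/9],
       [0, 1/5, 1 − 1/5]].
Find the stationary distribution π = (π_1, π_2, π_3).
π = (81/251, 45/251, 125/251)

This is a birth-death chain on three states, which satisfies detailed balance: π_1 · P_{12} = π_2 · P_{21} and π_2 · P_{23} = π_3 · P_{32}.
From π_1 · 1/9 = π_2 · 1/5: π_2/π_1 = (1/9)/(1/5) = 5/9.
From π_2 · 5/9 = π_3 · 1/5: π_3/π_2 = (5/9)/(1/5) = 25/9.
Take π_1 proportional to 1; then unnormalized π = (1, 5/9, 125/81). Normalize by dividing by the sum 251/81:
  π = (81/251, 45/251, 125/251).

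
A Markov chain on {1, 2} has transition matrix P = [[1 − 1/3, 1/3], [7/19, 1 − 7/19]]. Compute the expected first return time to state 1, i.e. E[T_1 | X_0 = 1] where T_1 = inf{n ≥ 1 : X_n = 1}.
E[T_1 | X_0 = 1] = 1/π_1 = 40/21

For an irreducible recurrent Markov chain with stationary distribution π, E[T_i | X_0 = i] = 1/π_i (Kac's formula). Here π_1 = (7/19)/(1/3 + 7/19) = (7/19)/(40/57) = 21/40, so E[T_1 | X_0 = 1] = 1/π_1 = (1/3 + 7/19)/(7/19) = (40/57)/(7/19) = 40/21.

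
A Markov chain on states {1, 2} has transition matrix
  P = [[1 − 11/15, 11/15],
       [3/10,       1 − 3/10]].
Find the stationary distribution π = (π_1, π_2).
π_1 = 9/31, π_2 = 22/31

Solve πP = π with π_1 + π_2 = 1. From πP = π: π_1 · (1 − 11/15) + π_2 · 3/10 = π_1 ⇒ π_2 · 3/10 = π_1 · 11/15 ⇒ π_2/π_1 = (11/15)/(3/10) = 22/9. Together with π_1 + π_2 = 1:
  π_1 = (3/10)/(11/15 + 3/10) = (3/10)/(31/30) = 9/31,
  π_2 = (11/15)/(11/15 + 3/10) = (11/15)/(31/30) = 22/31.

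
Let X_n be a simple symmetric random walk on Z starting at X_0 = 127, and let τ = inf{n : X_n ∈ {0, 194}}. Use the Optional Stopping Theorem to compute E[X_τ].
E[X_τ] = 127

X_n is a martingale and τ is a bounded-mean stopping time (indeed τ is finite a.s. with bounded expectation since the walk is in a bounded region). By the OST, E[X_τ] = E[X_0] = 127. Equivalently: E[X_τ] = 194 · P(hit 194 first) + 0 · P(hit 0 first) = 194 · (127/194) = 127.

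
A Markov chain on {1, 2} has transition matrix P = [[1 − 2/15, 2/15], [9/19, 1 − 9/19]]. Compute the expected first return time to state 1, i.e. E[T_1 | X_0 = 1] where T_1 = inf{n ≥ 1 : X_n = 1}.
E[T_1 | X_0 = 1] = 1/π_1 = 173/135

For an irreducible recurrent Markov chain with stationary distribution π, E[T_i | X_0 = i] = 1/π_i (Kac's formula). Here π_1 = (9/19)/(2/15 + 9/19) = (9/19)/(173/285) = 135/173, so E[T_1 | X_0 = 1] = 1/π_1 = (2/15 + 9/19)/(9/19) = (173/285)/(9/19) = 173/135.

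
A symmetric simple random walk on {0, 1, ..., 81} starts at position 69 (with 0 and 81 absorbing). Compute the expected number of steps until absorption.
E[τ | X_0 = 69] = 828

Let v_k = E[τ | X_0 = k]. Boundary: v_0 = v_81 = 0. Recurrence: v_k = 1 + (v_{k-1} + v_{k+1})/2 for 1 ≤ k ≤ 80. The particular solution to v_k − (v_{k-1} + v_{k+1})/2 = 1 is v_k = −k^2. Adding homogeneous solution A + B k and matching boundaries gives v_k = k (81 − k). Substituting k = 69: v_69 = 69 · 12 = 828.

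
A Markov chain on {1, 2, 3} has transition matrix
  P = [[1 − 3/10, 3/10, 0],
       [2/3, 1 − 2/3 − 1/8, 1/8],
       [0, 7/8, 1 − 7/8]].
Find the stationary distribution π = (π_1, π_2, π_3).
π = (35/53, 63/212, 9/212)

This is a birth-death chain on three states, which satisfies detailed balance: π_1 · P_{12} = π_2 · P_{21} and π_2 · P_{23} = π_3 · P_{32}.
From π_1 · 3/10 = π_2 · 2/3: π_2/π_1 = (3/10)/(2/3) = 9/20.
From π_2 · 1/8 = π_3 · 7/8: π_3/π_2 = (1/8)/(7/8) = 1/7.
Take π_1 proportional to 1; then unnormalized π = (1, 9/20, 9/140). Normalize by dividing by the sum 53/35:
  π = (35/53, 63/212, 9/212).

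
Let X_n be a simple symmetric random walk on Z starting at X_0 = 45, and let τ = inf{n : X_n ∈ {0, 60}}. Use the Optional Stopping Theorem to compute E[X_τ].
E[X_τ] = 45

X_n is a martingale and τ is a bounded-mean stopping time (indeed τ is finite a.s. with bounded expectation since the walk is in a bounded region). By the OST, E[X_τ] = E[X_0] = 45. Equivalently: E[X_τ] = 60 · P(hit 60 first) + 0 · P(hit 0 first) = 60 · (45/60) = 45.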